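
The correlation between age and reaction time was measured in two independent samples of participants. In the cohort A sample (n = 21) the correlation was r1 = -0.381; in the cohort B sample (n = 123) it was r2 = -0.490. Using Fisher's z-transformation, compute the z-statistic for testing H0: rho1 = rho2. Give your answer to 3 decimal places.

0.533

Fisher z-transforms: z1 = atanh(-0.381) = -0.401229, z2 = atanh(-0.490) = -0.536060; difference d = 0.134831
Var(d) = 1/18 + 1/120 = 0.0555556 + 0.0083333 = 0.0638889
z = d/√Var(d) = 0.134831 / √0.0638889 = 0.134831 / 0.252763 = 0.533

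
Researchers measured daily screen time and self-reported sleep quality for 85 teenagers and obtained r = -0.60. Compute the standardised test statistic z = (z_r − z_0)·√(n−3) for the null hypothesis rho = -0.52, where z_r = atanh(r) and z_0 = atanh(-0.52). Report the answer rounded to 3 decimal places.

-1.058

z_r = atanh(-0.60) = -0.693147,  z_0 = atanh(-0.52) = -0.576340
SE = 1/√(n−3) = 1/√82 = 0.110432
z = (z_r − z_0)/SE = (-0.693147 − (-0.576340)) / 0.110432 = -0.116807 / 0.110432 = -1.058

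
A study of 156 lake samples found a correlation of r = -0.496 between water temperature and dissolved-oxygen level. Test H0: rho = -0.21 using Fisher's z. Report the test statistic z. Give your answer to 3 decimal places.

z_r = atanh(-0.496) = -0.543987,  z_0 = atanh(-0.21) = -0.213171
SE = 1/√(n−3) = 1/√153 = 0.080845
z = (z_r − z_0)/SE = (-0.543987 − (-0.213171)) / 0.080845 = -0.330816 / 0.080845 = -4.092

-4.092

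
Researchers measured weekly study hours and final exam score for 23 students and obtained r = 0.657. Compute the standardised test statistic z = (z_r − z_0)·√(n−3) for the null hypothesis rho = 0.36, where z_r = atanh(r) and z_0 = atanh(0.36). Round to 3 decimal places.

Fisher z: atanh(0.657) = 0.787517, atanh(0.36) = 0.376886
z = (z_r − z_0)·√(n−3) = (0.787517 − 0.376886)·√20 = 0.410631 · 4.472136 = 1.836

1.836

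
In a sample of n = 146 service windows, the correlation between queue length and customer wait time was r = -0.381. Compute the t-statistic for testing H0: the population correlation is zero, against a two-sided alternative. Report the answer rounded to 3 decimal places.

-4.945

t = r·√(n−2) / √(1−r²) with r = -0.381, n = 146
  = -0.381·√144 / √(1 − 0.145161)
  = -0.381·12.000000 / 0.924575
  = -4.572000 / 0.924575 = -4.945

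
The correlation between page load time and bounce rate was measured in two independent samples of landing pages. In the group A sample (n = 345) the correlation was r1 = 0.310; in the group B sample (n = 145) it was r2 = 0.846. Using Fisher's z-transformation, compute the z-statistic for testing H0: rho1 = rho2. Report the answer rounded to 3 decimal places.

z1 = atanh(0.310) = 0.320545,  z2 = atanh(0.846) = 1.241912
SE = √(1/(n1−3) + 1/(n2−3)) = √(1/342 + 1/142) = √(0.0029240 + 0.0070423) = √0.0099663 = 0.099831
z = (z1 − z2)/SE = (0.320545 − 1.241912) / 0.099831 = -0.921367 / 0.099831 = -9.229

-9.229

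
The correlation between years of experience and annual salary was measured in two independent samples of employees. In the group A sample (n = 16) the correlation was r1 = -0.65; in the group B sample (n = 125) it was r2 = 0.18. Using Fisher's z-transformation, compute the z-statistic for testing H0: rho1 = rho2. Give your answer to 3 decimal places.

z1 = atanh(-0.65) = -0.775299,  z2 = atanh(0.18) = 0.181983
SE = √(1/(n1−3) + 1/(n2−3)) = √(1/13 + 1/122) = √(0.0769231 + 0.0081967) = √0.0851198 = 0.291753
z = (z1 − z2)/SE = (-0.775299 − 0.181983) / 0.291753 = -0.957282 / 0.291753 = -3.281

-3.281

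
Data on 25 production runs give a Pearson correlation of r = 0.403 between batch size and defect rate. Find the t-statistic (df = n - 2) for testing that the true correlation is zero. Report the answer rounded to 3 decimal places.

2.112

1 − r² = 1 − 0.162409 = 0.837591;  √(1−r²) = 0.915200
√(n−2) = √23 = 4.795832
t = r·√(n−2)/√(1−r²) = 0.403 · 4.795832 / 0.915200 = 2.112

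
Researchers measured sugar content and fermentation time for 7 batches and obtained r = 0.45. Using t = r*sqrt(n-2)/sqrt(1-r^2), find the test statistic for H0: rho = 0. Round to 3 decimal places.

1.127

t = r·√(n−2) / √(1−r²) with r = 0.45, n = 7
  = 0.45·√5 / √(1 − 0.2025)
  = 0.45·2.236068 / 0.893029
  = 1.006231 / 0.893029 = 1.127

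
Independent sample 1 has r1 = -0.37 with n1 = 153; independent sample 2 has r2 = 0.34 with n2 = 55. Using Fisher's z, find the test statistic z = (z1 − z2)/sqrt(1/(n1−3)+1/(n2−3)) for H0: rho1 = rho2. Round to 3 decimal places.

z1 = atanh(-0.37) = -0.388423,  z2 = atanh(0.34) = 0.354093
SE = √(1/(n1−3) + 1/(n2−3)) = √(1/150 + 1/52) = √(0.0066667 + 0.0192308) = √0.0258975 = 0.160927
z = (z1 − z2)/SE = (-0.388423 − 0.354093) / 0.160927 = -0.742516 / 0.160927 = -4.614

-4.614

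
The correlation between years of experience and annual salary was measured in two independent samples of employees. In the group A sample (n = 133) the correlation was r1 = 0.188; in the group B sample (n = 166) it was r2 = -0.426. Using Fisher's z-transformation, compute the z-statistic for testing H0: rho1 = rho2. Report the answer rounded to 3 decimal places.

5.487

z1 = atanh(0.188) = 0.190263,  z2 = atanh(-0.426) = -0.455000
SE = √(1/(n1−3) + 1/(n2−3)) = √(1/130 + 1/163) = √(0.0076923 + 0.0061350) = √0.0138273 = 0.117590
z = (z1 − z2)/SE = (0.190263 − (-0.455000)) / 0.117590 = 0.645263 / 0.117590 = 5.487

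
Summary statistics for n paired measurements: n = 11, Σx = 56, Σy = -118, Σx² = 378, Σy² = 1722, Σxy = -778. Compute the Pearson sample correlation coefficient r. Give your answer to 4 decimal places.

Numerator: nΣxy − (Σx)(Σy) = 11·(-778) − (56)(-118) = -1950
Denominator: √[(nΣx²−(Σx)²)(nΣy²−(Σy)²)]
  nΣx²−(Σx)² = 11·378 − 3136 = 1022;  nΣy²−(Σy)² = 11·1722 − 13924 = 5018
  √(1022·5018) = √5128396 = 2264.5962
r = -1950 / 2264.5962 = -0.8611

-0.8611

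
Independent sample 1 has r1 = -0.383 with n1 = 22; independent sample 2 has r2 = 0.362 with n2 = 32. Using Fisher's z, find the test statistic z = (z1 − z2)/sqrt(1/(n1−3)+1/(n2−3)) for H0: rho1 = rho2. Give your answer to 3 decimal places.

Fisher z-transforms: z1 = atanh(-0.383) = -0.403571, z2 = atanh(0.362) = 0.379186; difference d = -0.782757
Var(d) = 1/19 + 1/29 = 0.0526316 + 0.0344828 = 0.0871144
z = d/√Var(d) = -0.782757 / √0.0871144 = -0.782757 / 0.295151 = -2.652

-2.652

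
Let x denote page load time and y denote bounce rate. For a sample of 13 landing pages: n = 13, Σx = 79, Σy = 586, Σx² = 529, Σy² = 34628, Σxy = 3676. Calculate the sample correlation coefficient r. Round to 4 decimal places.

0.1813

Numerator: nΣxy − (Σx)(Σy) = 13·3676 − (79)(586) = 1494
Denominator: √[(nΣx²−(Σx)²)(nΣy²−(Σy)²)]
  nΣx²−(Σx)² = 13·529 − 6241 = 636;  nΣy²−(Σy)² = 13·34628 − 343396 = 106768
  √(636·106768) = √67904448 = 8240.4155
r = 1494 / 8240.4155 = 0.1813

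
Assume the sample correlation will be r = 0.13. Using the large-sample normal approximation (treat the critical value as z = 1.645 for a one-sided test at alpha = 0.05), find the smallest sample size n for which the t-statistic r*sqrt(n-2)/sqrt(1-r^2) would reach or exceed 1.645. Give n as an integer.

160

r√(n−2)/√(1−r²) ≥ 1.645  ⇔  n−2 ≥ (1.645)²·(1−r²)/r²
(1−r²)/r² = (1−0.0169)/0.0169 = 58.1716
n ≥ 2 + 2.706025·58.1716 = 2 + 157.4138 = 159.4138
⌈159.4138⌉ = 160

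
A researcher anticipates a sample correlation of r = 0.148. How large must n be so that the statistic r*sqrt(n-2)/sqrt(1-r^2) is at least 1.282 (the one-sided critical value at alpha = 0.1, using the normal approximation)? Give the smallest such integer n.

r√(n−2)/√(1−r²) ≥ 1.282  ⇔  n−2 ≥ (1.282)²·(1−r²)/r²
(1−r²)/r² = (1−0.021904)/0.021904 = 44.6538
n ≥ 2 + 1.643524·44.6538 = 2 + 73.3896 = 75.3896
⌈75.3896⌉ = 76

76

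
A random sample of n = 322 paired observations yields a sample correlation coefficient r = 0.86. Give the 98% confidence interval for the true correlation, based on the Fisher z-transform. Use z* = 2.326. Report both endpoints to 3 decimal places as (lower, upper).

(0.822, 0.890)

Fisher z: z_r = atanh(r) = ½·ln((1+0.86)/(1−0.86)) = 1.293345
SE(z) = 1/√(n−3) = 1/√319 = 0.055989
98% ⇒ z* = 2.326; margin = 2.326·0.055989 = 0.130230
CI on z-scale: (1.163115, 1.423575)
Back-transform: tanh(1.163115) = 0.822052, tanh(1.423575) = 0.890342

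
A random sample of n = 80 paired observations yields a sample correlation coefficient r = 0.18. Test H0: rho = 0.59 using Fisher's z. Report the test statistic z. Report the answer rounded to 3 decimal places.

-4.350

Fisher z: atanh(0.18) = 0.181983, atanh(0.59) = 0.677666
z = (z_r − z_0)·√(n−3) = (0.181983 − 0.677666)·√77 = -0.495683 · 8.774964 = -4.350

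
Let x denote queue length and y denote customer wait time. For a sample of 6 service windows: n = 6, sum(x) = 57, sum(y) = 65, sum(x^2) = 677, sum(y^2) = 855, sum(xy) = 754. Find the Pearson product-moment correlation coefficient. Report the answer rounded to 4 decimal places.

S_xy = nΣxy − ΣxΣy = 6·754 − 57·65 = 4524 − 3705 = 819
S_xx = nΣx² − (Σx)² = 6·677 − 57² = 4062 − 3249 = 813
S_yy = nΣy² − (Σy)² = 6·855 − 65² = 5130 − 4225 = 905
r = S_xy / √(S_xx·S_yy) = 819 / √(813·905) = 819 / √735765 = 819 / 857.7675 = 0.9548

0.9548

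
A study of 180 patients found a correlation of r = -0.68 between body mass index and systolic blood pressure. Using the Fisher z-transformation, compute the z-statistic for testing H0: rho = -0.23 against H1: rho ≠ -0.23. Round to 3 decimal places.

-7.915

Fisher z: atanh(-0.68) = -0.829114, atanh(-0.23) = -0.234189
z = (z_r − z_0)·√(n−3) = (-0.829114 − (-0.234189))·√177 = -0.594925 · 13.304135 = -7.915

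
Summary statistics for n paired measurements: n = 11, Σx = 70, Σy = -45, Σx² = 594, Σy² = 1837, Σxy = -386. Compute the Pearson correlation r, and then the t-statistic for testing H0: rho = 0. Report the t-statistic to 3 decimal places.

S_xy = nΣxy − ΣxΣy = 11·(-386) − 70·(-45) = -4246 − (-3150) = -1096
S_xx = nΣx² − (Σx)² = 11·594 − 70² = 6534 − 4900 = 1634
S_yy = nΣy² − (Σy)² = 11·1837 − (-45)² = 20207 − 2025 = 18182
r = S_xy / √(S_xx·S_yy) = -1096 / √(1634·18182) = -1096 / √29709388 = -1096 / 5450.6319 = -0.2011
t = r·√(n−2)/√(1−r²) = -0.2011·√9 / √(1−0.040441) = -0.603300 / 0.979571 = -0.616

-0.616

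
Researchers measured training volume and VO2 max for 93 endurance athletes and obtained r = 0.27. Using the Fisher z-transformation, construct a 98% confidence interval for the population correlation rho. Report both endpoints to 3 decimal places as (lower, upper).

Fisher z: z_r = atanh(r) = ½·ln((1+0.27)/(1−0.27)) = 0.276864
SE(z) = 1/√(n−3) = 1/√90 = 0.105409
98% ⇒ z* = 2.326; margin = 2.326·0.105409 = 0.245181
CI on z-scale: (0.031683, 0.522045)
Back-transform: tanh(0.031683) = 0.031672, tanh(0.522045) = 0.479277

(0.032, 0.479)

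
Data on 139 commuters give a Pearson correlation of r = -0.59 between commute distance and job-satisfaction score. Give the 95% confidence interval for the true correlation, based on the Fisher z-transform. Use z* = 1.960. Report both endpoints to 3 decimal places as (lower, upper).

(-0.689, -0.470)

z_r = atanh(-0.59) = -0.677666;  SE = 1/√(n−3) = 1/√136 = 0.085749
z-limits: -0.677666 ± 1.960·0.085749 = -0.677666 ± 0.168068 = [-0.845734, -0.509598]
ρ-limits: (tanh -0.845734, tanh -0.509598) = (-0.689, -0.470)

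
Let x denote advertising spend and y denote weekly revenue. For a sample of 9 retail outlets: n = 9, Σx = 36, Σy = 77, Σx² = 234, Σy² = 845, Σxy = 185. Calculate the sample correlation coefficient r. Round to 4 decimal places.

-0.9501

Numerator: nΣxy − (Σx)(Σy) = 9·185 − (36)(77) = -1107
Denominator: √[(nΣx²−(Σx)²)(nΣy²−(Σy)²)]
  nΣx²−(Σx)² = 9·234 − 1296 = 810;  nΣy²−(Σy)² = 9·845 − 5929 = 1676
  √(810·1676) = √1357560 = 1165.1438
r = -1107 / 1165.1438 = -0.9501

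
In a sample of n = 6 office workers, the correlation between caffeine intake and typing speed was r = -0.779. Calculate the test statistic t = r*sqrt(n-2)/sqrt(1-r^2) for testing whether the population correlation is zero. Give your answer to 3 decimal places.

t = r·√(n−2) / √(1−r²) with r = -0.779, n = 6
  = -0.779·√4 / √(1 − 0.606841)
  = -0.779·2.000000 / 0.627024
  = -1.558000 / 0.627024 = -2.485

-2.485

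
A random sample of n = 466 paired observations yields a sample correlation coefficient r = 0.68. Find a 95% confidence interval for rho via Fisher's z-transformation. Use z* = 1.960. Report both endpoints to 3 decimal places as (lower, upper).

z_r = atanh(0.68) = 0.829114;  SE = 1/√(n−3) = 1/√463 = 0.046474
z-limits: 0.829114 ± 1.960·0.046474 = 0.829114 ± 0.091089 = [0.738025, 0.920203]
ρ-limits: (tanh 0.738025, tanh 0.920203) = (0.628, 0.726)

(0.628, 0.726)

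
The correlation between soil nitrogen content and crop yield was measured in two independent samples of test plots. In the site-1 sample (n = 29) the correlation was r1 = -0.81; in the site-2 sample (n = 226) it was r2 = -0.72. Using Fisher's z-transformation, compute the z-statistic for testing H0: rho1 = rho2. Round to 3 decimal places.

-1.059

Fisher z-transforms: z1 = atanh(-0.81) = -1.127029, z2 = atanh(-0.72) = -0.907645; difference d = -0.219384
Var(d) = 1/26 + 1/223 = 0.0384615 + 0.0044843 = 0.0429458
z = d/√Var(d) = -0.219384 / √0.0429458 = -0.219384 / 0.207234 = -1.059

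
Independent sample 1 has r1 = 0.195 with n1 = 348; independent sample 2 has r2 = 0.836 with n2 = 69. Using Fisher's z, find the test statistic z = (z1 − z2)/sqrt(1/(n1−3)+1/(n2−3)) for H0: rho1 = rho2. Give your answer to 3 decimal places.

-7.519

z1 = atanh(0.195) = 0.197530,  z2 = atanh(0.836) = 1.207739
SE = √(1/(n1−3) + 1/(n2−3)) = √(1/345 + 1/66) = √(0.0028986 + 0.0151515) = √0.0180501 = 0.134351
z = (z1 − z2)/SE = (0.197530 − 1.207739) / 0.134351 = -1.010209 / 0.134351 = -7.519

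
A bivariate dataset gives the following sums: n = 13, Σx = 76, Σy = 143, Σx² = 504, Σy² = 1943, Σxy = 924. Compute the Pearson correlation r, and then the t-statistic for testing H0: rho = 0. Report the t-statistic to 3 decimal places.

S_xy = nΣxy − ΣxΣy = 13·924 − 76·143 = 12012 − 10868 = 1144
S_xx = nΣx² − (Σx)² = 13·504 − 76² = 6552 − 5776 = 776
S_yy = nΣy² − (Σy)² = 13·1943 − 143² = 25259 − 20449 = 4810
r = S_xy / √(S_xx·S_yy) = 1144 / √(776·4810) = 1144 / √3732560 = 1144 / 1931.9834 = 0.5921
t = r·√(n−2)/√(1−r²) = 0.5921·√11 / √(1−0.350582) = 1.963774 / 0.805865 = 2.437

2.437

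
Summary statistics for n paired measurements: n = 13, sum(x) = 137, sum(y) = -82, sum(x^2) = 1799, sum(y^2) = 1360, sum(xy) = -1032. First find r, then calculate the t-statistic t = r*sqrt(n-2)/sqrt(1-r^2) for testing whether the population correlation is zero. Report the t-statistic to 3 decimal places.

-1.069

S_xy = nΣxy − ΣxΣy = 13·(-1032) − 137·(-82) = -13416 − (-11234) = -2182
S_xx = nΣx² − (Σx)² = 13·1799 − 137² = 23387 − 18769 = 4618
S_yy = nΣy² − (Σy)² = 13·1360 − (-82)² = 17680 − 6724 = 10956
r = S_xy / √(S_xx·S_yy) = -2182 / √(4618·10956) = -2182 / √50594808 = -2182 / 7113.0027 = -0.3068
t = r·√(n−2)/√(1−r²) = -0.3068·√11 / √(1−0.094126) = -1.017540 / 0.951774 = -1.069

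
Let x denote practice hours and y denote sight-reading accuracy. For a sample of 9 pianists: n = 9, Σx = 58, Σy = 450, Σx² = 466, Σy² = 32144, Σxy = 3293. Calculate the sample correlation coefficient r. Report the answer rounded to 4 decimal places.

S_xy = nΣxy − ΣxΣy = 9·3293 − 58·450 = 29637 − 26100 = 3537
S_xx = nΣx² − (Σx)² = 9·466 − 58² = 4194 − 3364 = 830
S_yy = nΣy² − (Σy)² = 9·32144 − 450² = 289296 − 202500 = 86796
r = S_xy / √(S_xx·S_yy) = 3537 / √(830·86796) = 3537 / √72040680 = 3537 / 8487.6781 = 0.4167

0.4167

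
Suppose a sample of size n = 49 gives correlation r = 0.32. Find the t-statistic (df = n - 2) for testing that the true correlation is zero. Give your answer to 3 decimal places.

t = r·√(n−2) / √(1−r²) with r = 0.32, n = 49
  = 0.32·√47 / √(1 − 0.1024)
  = 0.32·6.855655 / 0.947418
  = 2.193810 / 0.947418 = 2.316

2.316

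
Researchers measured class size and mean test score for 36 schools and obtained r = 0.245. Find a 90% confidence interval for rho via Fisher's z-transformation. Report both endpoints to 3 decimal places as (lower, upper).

(-0.036, 0.490)

Fisher z: z_r = atanh(r) = ½·ln((1+0.245)/(1−0.245)) = 0.250087
SE(z) = 1/√(n−3) = 1/√33 = 0.174078
90% ⇒ z* = 1.645; margin = 1.645·0.174078 = 0.286358
CI on z-scale: (-0.036271, 0.536445)
Back-transform: tanh(-0.036271) = -0.036255, tanh(0.536445) = 0.490292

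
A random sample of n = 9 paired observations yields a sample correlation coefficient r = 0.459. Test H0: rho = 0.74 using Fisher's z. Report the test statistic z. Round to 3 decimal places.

-1.113

Fisher z: atanh(0.459) = 0.496044, atanh(0.74) = 0.950479
z = (z_r − z_0)·√(n−3) = (0.496044 − 0.950479)·√6 = -0.454435 · 2.449490 = -1.113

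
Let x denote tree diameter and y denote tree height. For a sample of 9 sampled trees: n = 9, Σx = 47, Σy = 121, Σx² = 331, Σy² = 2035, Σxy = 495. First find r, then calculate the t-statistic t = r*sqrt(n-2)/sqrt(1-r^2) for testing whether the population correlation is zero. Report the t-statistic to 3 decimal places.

S_xy = nΣxy − ΣxΣy = 9·495 − 47·121 = 4455 − 5687 = -1232
S_xx = nΣx² − (Σx)² = 9·331 − 47² = 2979 − 2209 = 770
S_yy = nΣy² − (Σy)² = 9·2035 − 121² = 18315 − 14641 = 3674
r = S_xy / √(S_xx·S_yy) = -1232 / √(770·3674) = -1232 / √2828980 = -1232 / 1681.9572 = -0.7325
t = r·√(n−2)/√(1−r²) = -0.7325·√7 / √(1−0.536556) = -1.938013 / 0.680767 = -2.847

-2.847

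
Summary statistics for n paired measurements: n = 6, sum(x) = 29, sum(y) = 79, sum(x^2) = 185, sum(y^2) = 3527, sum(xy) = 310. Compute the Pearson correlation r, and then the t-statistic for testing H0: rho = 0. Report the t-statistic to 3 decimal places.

S_xy = nΣxy − ΣxΣy = 6·310 − 29·79 = 1860 − 2291 = -431
S_xx = nΣx² − (Σx)² = 6·185 − 29² = 1110 − 841 = 269
S_yy = nΣy² − (Σy)² = 6·3527 − 79² = 21162 − 6241 = 14921
r = S_xy / √(S_xx·S_yy) = -431 / √(269·14921) = -431 / √4013749 = -431 / 2003.4343 = -0.2151
t = r·√(n−2)/√(1−r²) = -0.2151·√4 / √(1−0.046268) = -0.430200 / 0.976592 = -0.441

-0.441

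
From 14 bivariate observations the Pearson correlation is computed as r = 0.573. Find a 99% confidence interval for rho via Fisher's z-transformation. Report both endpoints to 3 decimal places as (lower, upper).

z_r = atanh(0.573) = 0.651978;  SE = 1/√(n−3) = 1/√11 = 0.301511
z-limits: 0.651978 ± 2.576·0.301511 = 0.651978 ± 0.776692 = [-0.124714, 1.428670]
ρ-limits: (tanh -0.124714, tanh 1.428670) = (-0.124, 0.891)

(-0.124, 0.891)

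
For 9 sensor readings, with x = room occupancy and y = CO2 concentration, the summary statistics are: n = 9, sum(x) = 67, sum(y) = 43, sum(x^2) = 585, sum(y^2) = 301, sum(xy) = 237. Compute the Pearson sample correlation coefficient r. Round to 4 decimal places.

Numerator: nΣxy − (Σx)(Σy) = 9·237 − (67)(43) = -748
Denominator: √[(nΣx²−(Σx)²)(nΣy²−(Σy)²)]
  nΣx²−(Σx)² = 9·585 − 4489 = 776;  nΣy²−(Σy)² = 9·301 − 1849 = 860
  √(776·860) = √667360 = 816.9210
r = -748 / 816.9210 = -0.9156

-0.9156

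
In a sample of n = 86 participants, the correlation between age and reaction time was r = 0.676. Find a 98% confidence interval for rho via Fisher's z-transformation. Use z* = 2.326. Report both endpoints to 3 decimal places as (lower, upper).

Fisher z: z_r = atanh(r) = ½·ln((1+0.676)/(1−0.676)) = 0.821711
SE(z) = 1/√(n−3) = 1/√83 = 0.109764
98% ⇒ z* = 2.326; margin = 2.326·0.109764 = 0.255311
CI on z-scale: (0.566400, 1.077022)
Back-transform: tanh(0.566400) = 0.512711, tanh(1.077022) = 0.792092

(0.513, 0.792)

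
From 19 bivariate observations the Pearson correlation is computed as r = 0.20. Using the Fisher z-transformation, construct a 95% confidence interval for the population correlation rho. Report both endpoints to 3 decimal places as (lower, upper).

(-0.280, 0.600)

Fisher z: z_r = atanh(r) = ½·ln((1+0.20)/(1−0.20)) = 0.202733
SE(z) = 1/√(n−3) = 1/√16 = 0.250000
95% ⇒ z* = 1.960; margin = 1.960·0.250000 = 0.490000
CI on z-scale: (-0.287267, 0.692733)
Back-transform: tanh(-0.287267) = -0.279617, tanh(0.692733) = 0.599735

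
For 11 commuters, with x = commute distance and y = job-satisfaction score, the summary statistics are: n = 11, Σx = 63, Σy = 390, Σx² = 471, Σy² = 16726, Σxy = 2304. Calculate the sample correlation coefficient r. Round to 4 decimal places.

0.1245

S_xy = nΣxy − ΣxΣy = 11·2304 − 63·390 = 25344 − 24570 = 774
S_xx = nΣx² − (Σx)² = 11·471 − 63² = 5181 − 3969 = 1212
S_yy = nΣy² − (Σy)² = 11·16726 − 390² = 183986 − 152100 = 31886
r = S_xy / √(S_xx·S_yy) = 774 / √(1212·31886) = 774 / √38645832 = 774 / 6216.5772 = 0.1245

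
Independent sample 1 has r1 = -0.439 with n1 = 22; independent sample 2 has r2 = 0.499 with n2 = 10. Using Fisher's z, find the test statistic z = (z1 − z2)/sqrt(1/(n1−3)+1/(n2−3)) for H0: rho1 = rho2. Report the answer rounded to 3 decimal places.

Fisher z-transforms: z1 = atanh(-0.439) = -0.470991, z2 = atanh(0.499) = 0.547974; difference d = -1.018965
Var(d) = 1/19 + 1/7 = 0.0526316 + 0.1428571 = 0.1954887
z = d/√Var(d) = -1.018965 / √0.1954887 = -1.018965 / 0.442141 = -2.305

-2.305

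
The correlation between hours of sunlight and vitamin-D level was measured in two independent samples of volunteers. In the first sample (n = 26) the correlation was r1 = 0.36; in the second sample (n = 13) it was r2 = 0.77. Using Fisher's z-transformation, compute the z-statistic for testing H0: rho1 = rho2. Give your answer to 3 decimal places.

-1.699

z1 = atanh(0.36) = 0.376886,  z2 = atanh(0.77) = 1.020328
SE = √(1/(n1−3) + 1/(n2−3)) = √(1/23 + 1/10) = √(0.0434783 + 0.1000000) = √0.1434783 = 0.378785
z = (z1 − z2)/SE = (0.376886 − 1.020328) / 0.378785 = -0.643442 / 0.378785 = -1.699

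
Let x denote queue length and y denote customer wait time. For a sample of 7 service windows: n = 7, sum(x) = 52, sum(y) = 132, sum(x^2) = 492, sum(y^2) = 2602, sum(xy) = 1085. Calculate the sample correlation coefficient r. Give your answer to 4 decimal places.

0.9561

S_xy = nΣxy − ΣxΣy = 7·1085 − 52·132 = 7595 − 6864 = 731
S_xx = nΣx² − (Σx)² = 7·492 − 52² = 3444 − 2704 = 740
S_yy = nΣy² − (Σy)² = 7·2602 − 132² = 18214 − 17424 = 790
r = S_xy / √(S_xx·S_yy) = 731 / √(740·790) = 731 / √584600 = 731 / 764.5914 = 0.9561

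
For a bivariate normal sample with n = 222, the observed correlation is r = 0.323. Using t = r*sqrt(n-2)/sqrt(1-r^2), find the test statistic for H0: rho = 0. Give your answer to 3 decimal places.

5.062

1 − r² = 1 − 0.104329 = 0.895671;  √(1−r²) = 0.946399
√(n−2) = √220 = 14.832397
t = r·√(n−2)/√(1−r²) = 0.323 · 14.832397 / 0.946399 = 5.062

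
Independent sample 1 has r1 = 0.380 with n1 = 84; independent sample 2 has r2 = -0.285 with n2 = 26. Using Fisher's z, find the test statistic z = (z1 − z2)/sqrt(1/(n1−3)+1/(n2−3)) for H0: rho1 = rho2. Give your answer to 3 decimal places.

z1 = atanh(0.380) = 0.400060,  z2 = atanh(-0.285) = -0.293116
SE = √(1/(n1−3) + 1/(n2−3)) = √(1/81 + 1/23) = √(0.0123457 + 0.0434783) = √0.0558240 = 0.236271
z = (z1 − z2)/SE = (0.400060 − (-0.293116)) / 0.236271 = 0.693176 / 0.236271 = 2.934

2.934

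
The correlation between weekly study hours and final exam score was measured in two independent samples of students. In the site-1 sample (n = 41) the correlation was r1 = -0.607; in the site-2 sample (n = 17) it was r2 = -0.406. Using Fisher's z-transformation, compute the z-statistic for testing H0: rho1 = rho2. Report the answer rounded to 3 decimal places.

-0.874

z1 = atanh(-0.607) = -0.704157,  z2 = atanh(-0.406) = -0.430812
SE = √(1/(n1−3) + 1/(n2−3)) = √(1/38 + 1/14) = √(0.0263158 + 0.0714286) = √0.0977444 = 0.312641
z = (z1 − z2)/SE = (-0.704157 − (-0.430812)) / 0.312641 = -0.273345 / 0.312641 = -0.874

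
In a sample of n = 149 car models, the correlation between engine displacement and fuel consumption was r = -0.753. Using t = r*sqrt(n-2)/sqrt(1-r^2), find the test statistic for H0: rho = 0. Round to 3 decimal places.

t = r·√(n−2) / √(1−r²) with r = -0.753, n = 149
  = -0.753·√147 / √(1 − 0.567009)
  = -0.753·12.124356 / 0.658021
  = -9.129640 / 0.658021 = -13.874

-13.874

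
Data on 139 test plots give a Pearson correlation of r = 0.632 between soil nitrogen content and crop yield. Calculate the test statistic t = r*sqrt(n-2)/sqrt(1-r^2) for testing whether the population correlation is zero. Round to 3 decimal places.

1 − r² = 1 − 0.399424 = 0.600576;  √(1−r²) = 0.774968
√(n−2) = √137 = 11.704700
t = r·√(n−2)/√(1−r²) = 0.632 · 11.704700 / 0.774968 = 9.545

9.545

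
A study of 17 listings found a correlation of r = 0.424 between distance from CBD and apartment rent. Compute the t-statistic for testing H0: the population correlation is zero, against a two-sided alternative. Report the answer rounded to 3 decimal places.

1.813

t = r·√(n−2) / √(1−r²) with r = 0.424, n = 17
  = 0.424·√15 / √(1 − 0.179776)
  = 0.424·3.872983 / 0.905662
  = 1.642145 / 0.905662 = 1.813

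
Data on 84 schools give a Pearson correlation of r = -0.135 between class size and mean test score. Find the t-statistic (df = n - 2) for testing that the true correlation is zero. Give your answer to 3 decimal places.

-1.234

1 − r² = 1 − 0.018225 = 0.981775;  √(1−r²) = 0.990846
√(n−2) = √82 = 9.055385
t = r·√(n−2)/√(1−r²) = -0.135 · 9.055385 / 0.990846 = -1.234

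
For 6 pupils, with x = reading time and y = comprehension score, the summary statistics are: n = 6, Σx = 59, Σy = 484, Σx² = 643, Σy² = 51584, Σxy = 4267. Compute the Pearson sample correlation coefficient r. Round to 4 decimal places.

-0.5546

Numerator: nΣxy − (Σx)(Σy) = 6·4267 − (59)(484) = -2954
Denominator: √[(nΣx²−(Σx)²)(nΣy²−(Σy)²)]
  nΣx²−(Σx)² = 6·643 − 3481 = 377;  nΣy²−(Σy)² = 6·51584 − 234256 = 75248
  √(377·75248) = √28368496 = 5326.2084
r = -2954 / 5326.2084 = -0.5546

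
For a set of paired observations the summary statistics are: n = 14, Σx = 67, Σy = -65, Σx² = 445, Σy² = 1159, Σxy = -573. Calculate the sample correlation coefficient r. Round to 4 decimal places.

-0.8022

Numerator: nΣxy − (Σx)(Σy) = 14·(-573) − (67)(-65) = -3667
Denominator: √[(nΣx²−(Σx)²)(nΣy²−(Σy)²)]
  nΣx²−(Σx)² = 14·445 − 4489 = 1741;  nΣy²−(Σy)² = 14·1159 − 4225 = 12001
  √(1741·12001) = √20893741 = 4570.9672
r = -3667 / 4570.9672 = -0.8022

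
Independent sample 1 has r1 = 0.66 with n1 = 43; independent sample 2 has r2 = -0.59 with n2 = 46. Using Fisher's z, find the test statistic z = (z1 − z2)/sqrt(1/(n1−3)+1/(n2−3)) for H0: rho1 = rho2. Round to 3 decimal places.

6.694

Fisher z-transforms: z1 = atanh(0.66) = 0.792814, z2 = atanh(-0.59) = -0.677666; difference d = 1.470480
Var(d) = 1/40 + 1/43 = 0.0250000 + 0.0232558 = 0.0482558
z = d/√Var(d) = 1.470480 / √0.0482558 = 1.470480 / 0.219672 = 6.694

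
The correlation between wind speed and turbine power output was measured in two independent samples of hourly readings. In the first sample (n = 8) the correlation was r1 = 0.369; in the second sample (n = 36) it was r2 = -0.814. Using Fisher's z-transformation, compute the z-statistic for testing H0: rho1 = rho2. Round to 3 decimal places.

3.180

z1 = atanh(0.369) = 0.387265,  z2 = atanh(-0.814) = -1.138771
SE = √(1/(n1−3) + 1/(n2−3)) = √(1/5 + 1/33) = √(0.2000000 + 0.0303030) = √0.2303030 = 0.479899
z = (z1 − z2)/SE = (0.387265 − (-1.138771)) / 0.479899 = 1.526036 / 0.479899 = 3.180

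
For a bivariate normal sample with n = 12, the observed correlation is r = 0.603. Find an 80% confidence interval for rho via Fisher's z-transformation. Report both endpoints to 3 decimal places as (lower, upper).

(0.264, 0.809)

Fisher z: z_r = atanh(r) = ½·ln((1+0.603)/(1−0.603)) = 0.697848
SE(z) = 1/√(n−3) = 1/√9 = 0.333333
80% ⇒ z* = 1.282; margin = 1.282·0.333333 = 0.427333
CI on z-scale: (0.270515, 1.125181)
Back-transform: tanh(0.270515) = 0.264104, tanh(1.125181) = 0.809364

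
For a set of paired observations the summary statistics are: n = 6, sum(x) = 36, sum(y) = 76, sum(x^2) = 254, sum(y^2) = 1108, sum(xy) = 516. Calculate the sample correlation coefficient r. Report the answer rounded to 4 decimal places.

S_xy = nΣxy − ΣxΣy = 6·516 − 36·76 = 3096 − 2736 = 360
S_xx = nΣx² − (Σx)² = 6·254 − 36² = 1524 − 1296 = 228
S_yy = nΣy² − (Σy)² = 6·1108 − 76² = 6648 − 5776 = 872
r = S_xy / √(S_xx·S_yy) = 360 / √(228·872) = 360 / √198816 = 360 / 445.8879 = 0.8074

0.8074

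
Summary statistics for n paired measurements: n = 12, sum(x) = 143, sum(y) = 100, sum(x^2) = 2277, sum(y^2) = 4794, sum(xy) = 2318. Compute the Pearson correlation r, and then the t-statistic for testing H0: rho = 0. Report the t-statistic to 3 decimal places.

S_xy = nΣxy − ΣxΣy = 12·2318 − 143·100 = 27816 − 14300 = 13516
S_xx = nΣx² − (Σx)² = 12·2277 − 143² = 27324 − 20449 = 6875
S_yy = nΣy² − (Σy)² = 12·4794 − 100² = 57528 − 10000 = 47528
r = S_xy / √(S_xx·S_yy) = 13516 / √(6875·47528) = 13516 / √326755000 = 13516 / 18076.3658 = 0.7477
t = r·√(n−2)/√(1−r²) = 0.7477·√10 / √(1−0.559055) = 2.364435 / 0.664037 = 3.561

3.561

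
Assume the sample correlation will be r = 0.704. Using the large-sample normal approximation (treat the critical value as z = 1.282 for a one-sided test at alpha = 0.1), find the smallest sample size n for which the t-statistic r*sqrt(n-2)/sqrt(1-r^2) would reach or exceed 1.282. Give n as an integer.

4

Need r·√(n−2)/√(1−r²) ≥ 1.282
√(n−2) ≥ 1.282·√(1−0.495616) / 0.704 = 1.282·0.710200 / 0.704 = 1.2933
n−2 ≥ 1.6726  ⇒  n ≥ 3.6726
Smallest integer n = 4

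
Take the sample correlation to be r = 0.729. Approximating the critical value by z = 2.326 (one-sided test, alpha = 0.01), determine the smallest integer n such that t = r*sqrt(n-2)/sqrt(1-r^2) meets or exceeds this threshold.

7

r√(n−2)/√(1−r²) ≥ 2.326  ⇔  n−2 ≥ (2.326)²·(1−r²)/r²
(1−r²)/r² = (1−0.531441)/0.531441 = 0.8817
n ≥ 2 + 5.410276·0.8817 = 2 + 4.7702 = 6.7702
⌈6.7702⌉ = 7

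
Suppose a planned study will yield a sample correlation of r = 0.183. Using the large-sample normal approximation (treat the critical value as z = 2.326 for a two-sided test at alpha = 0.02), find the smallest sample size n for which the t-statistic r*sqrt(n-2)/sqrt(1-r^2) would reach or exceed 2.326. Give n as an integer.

r√(n−2)/√(1−r²) ≥ 2.326  ⇔  n−2 ≥ (2.326)²·(1−r²)/r²
(1−r²)/r² = (1−0.033489)/0.033489 = 28.8606
n ≥ 2 + 5.410276·28.8606 = 2 + 156.1438 = 158.1438
⌈158.1438⌉ = 159

159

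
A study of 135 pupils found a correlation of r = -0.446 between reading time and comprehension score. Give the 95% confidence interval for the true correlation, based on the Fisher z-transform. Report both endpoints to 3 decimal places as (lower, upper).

Fisher z: z_r = atanh(r) = ½·ln((1+(-0.446))/(1−(-0.446))) = -0.479696
SE(z) = 1/√(n−3) = 1/√132 = 0.087039
95% ⇒ z* = 1.960; margin = 1.960·0.087039 = 0.170596
CI on z-scale: (-0.650292, -0.309100)
Back-transform: tanh(-0.650292) = -0.571867, tanh(-0.309100) = -0.299618

(-0.572, -0.300)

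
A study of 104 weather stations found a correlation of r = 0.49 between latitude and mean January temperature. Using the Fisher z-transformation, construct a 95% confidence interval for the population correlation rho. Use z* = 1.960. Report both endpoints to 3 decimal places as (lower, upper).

z_r = atanh(0.49) = 0.536060;  SE = 1/√(n−3) = 1/√101 = 0.099504
z-limits: 0.536060 ± 1.960·0.099504 = 0.536060 ± 0.195028 = [0.341032, 0.731088]
ρ-limits: (tanh 0.341032, tanh 0.731088) = (0.328, 0.624)

(0.328, 0.624)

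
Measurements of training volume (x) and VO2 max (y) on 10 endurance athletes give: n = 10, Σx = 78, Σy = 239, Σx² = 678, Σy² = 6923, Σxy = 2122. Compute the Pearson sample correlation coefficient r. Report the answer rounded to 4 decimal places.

0.8880

Numerator: nΣxy − (Σx)(Σy) = 10·2122 − (78)(239) = 2578
Denominator: √[(nΣx²−(Σx)²)(nΣy²−(Σy)²)]
  nΣx²−(Σx)² = 10·678 − 6084 = 696;  nΣy²−(Σy)² = 10·6923 − 57121 = 12109
  √(696·12109) = √8427864 = 2903.0784
r = 2578 / 2903.0784 = 0.8880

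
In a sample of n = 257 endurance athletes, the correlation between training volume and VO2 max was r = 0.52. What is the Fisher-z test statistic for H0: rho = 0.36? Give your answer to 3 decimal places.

3.179

Fisher z: atanh(0.52) = 0.576340, atanh(0.36) = 0.376886
z = (z_r − z_0)·√(n−3) = (0.576340 − 0.376886)·√254 = 0.199454 · 15.937377 = 3.179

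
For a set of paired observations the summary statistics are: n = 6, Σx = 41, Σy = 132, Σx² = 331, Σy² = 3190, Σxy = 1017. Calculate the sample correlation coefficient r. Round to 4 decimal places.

Numerator: nΣxy − (Σx)(Σy) = 6·1017 − (41)(132) = 690
Denominator: √[(nΣx²−(Σx)²)(nΣy²−(Σy)²)]
  nΣx²−(Σx)² = 6·331 − 1681 = 305;  nΣy²−(Σy)² = 6·3190 − 17424 = 1716
  √(305·1716) = √523380 = 723.4501
r = 690 / 723.4501 = 0.9538

0.9538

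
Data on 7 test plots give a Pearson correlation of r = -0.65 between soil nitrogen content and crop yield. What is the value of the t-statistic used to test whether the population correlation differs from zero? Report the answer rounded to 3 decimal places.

1 − r² = 1 − 0.4225 = 0.5775;  √(1−r²) = 0.759934
√(n−2) = √5 = 2.236068
t = r·√(n−2)/√(1−r²) = -0.65 · 2.236068 / 0.759934 = -1.913

-1.913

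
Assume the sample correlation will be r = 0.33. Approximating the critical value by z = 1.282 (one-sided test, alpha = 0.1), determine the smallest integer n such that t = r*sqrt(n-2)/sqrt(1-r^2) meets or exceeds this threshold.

16

Need r·√(n−2)/√(1−r²) ≥ 1.282
√(n−2) ≥ 1.282·√(1−0.1089) / 0.33 = 1.282·0.943981 / 0.33 = 3.6672
n−2 ≥ 13.4484  ⇒  n ≥ 15.4484
Smallest integer n = 16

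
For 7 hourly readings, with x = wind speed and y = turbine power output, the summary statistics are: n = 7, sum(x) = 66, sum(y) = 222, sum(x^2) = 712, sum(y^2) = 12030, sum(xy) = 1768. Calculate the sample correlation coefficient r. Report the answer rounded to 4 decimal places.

-0.4860

Numerator: nΣxy − (Σx)(Σy) = 7·1768 − (66)(222) = -2276
Denominator: √[(nΣx²−(Σx)²)(nΣy²−(Σy)²)]
  nΣx²−(Σx)² = 7·712 − 4356 = 628;  nΣy²−(Σy)² = 7·12030 − 49284 = 34926
  √(628·34926) = √21933528 = 4683.3245
r = -2276 / 4683.3245 = -0.4860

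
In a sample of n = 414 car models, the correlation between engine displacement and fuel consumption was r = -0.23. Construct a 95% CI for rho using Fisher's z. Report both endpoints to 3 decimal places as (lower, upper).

z_r = atanh(-0.23) = -0.234189;  SE = 1/√(n−3) = 1/√411 = 0.049326
z-limits: -0.234189 ± 1.960·0.049326 = -0.234189 ± 0.096679 = [-0.330868, -0.137510]
ρ-limits: (tanh -0.330868, tanh -0.137510) = (-0.319, -0.137)

(-0.319, -0.137)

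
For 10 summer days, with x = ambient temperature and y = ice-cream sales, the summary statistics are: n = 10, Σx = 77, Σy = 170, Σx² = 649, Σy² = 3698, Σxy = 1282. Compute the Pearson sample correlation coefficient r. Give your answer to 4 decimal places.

Numerator: nΣxy − (Σx)(Σy) = 10·1282 − (77)(170) = -270
Denominator: √[(nΣx²−(Σx)²)(nΣy²−(Σy)²)]
  nΣx²−(Σx)² = 10·649 − 5929 = 561;  nΣy²−(Σy)² = 10·3698 − 28900 = 8080
  √(561·8080) = √4532880 = 2129.0561
r = -270 / 2129.0561 = -0.1268

-0.1268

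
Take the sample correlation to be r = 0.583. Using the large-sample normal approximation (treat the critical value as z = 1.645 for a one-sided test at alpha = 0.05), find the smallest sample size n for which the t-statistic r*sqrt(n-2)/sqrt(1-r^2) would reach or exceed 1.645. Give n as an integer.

Need r·√(n−2)/√(1−r²) ≥ 1.645
√(n−2) ≥ 1.645·√(1−0.339889) / 0.583 = 1.645·0.812472 / 0.583 = 2.2925
n−2 ≥ 5.2556  ⇒  n ≥ 7.2556
Smallest integer n = 8

8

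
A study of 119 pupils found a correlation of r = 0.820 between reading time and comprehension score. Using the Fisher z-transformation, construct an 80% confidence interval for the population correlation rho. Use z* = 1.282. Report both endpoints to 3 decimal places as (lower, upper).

(0.777, 0.855)

z_r = atanh(0.820) = 1.156817;  SE = 1/√(n−3) = 1/√116 = 0.092848
z-limits: 1.156817 ± 1.282·0.092848 = 1.156817 ± 0.119031 = [1.037786, 1.275848]
ρ-limits: (tanh 1.037786, tanh 1.275848) = (0.777, 0.855)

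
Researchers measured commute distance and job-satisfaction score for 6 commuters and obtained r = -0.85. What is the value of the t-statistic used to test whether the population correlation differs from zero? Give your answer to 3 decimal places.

t = r·√(n−2) / √(1−r²) with r = -0.85, n = 6
  = -0.85·√4 / √(1 − 0.7225)
  = -0.85·2.000000 / 0.526783
  = -1.700000 / 0.526783 = -3.227

-3.227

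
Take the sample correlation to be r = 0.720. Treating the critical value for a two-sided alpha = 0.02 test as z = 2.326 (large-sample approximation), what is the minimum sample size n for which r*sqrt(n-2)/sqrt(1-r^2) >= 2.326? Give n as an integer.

r√(n−2)/√(1−r²) ≥ 2.326  ⇔  n−2 ≥ (2.326)²·(1−r²)/r²
(1−r²)/r² = (1−0.518400)/0.518400 = 0.9290
n ≥ 2 + 5.410276·0.9290 = 2 + 5.0261 = 7.0261
⌈7.0261⌉ = 8

8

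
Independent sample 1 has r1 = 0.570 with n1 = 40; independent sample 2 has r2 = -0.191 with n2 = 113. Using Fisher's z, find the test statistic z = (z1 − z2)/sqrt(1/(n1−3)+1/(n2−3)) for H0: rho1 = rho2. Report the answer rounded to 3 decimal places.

4.425

z1 = atanh(0.570) = 0.647523,  z2 = atanh(-0.191) = -0.193375
SE = √(1/(n1−3) + 1/(n2−3)) = √(1/37 + 1/110) = √(0.0270270 + 0.0090909) = √0.0361179 = 0.190047
z = (z1 − z2)/SE = (0.647523 − (-0.193375)) / 0.190047 = 0.840898 / 0.190047 = 4.425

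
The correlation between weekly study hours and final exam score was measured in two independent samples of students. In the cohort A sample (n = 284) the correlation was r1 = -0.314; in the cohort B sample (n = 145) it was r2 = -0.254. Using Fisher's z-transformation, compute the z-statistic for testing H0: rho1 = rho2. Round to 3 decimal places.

z1 = atanh(-0.314) = -0.324977,  z2 = atanh(-0.254) = -0.259684
SE = √(1/(n1−3) + 1/(n2−3)) = √(1/281 + 1/142) = √(0.0035587 + 0.0070423) = √0.0106010 = 0.102961
z = (z1 − z2)/SE = (-0.324977 − (-0.259684)) / 0.102961 = -0.065293 / 0.102961 = -0.634

-0.634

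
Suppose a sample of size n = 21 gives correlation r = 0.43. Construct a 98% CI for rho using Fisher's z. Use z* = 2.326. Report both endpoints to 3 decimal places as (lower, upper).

Fisher z: z_r = atanh(r) = ½·ln((1+0.43)/(1−0.43)) = 0.459897
SE(z) = 1/√(n−3) = 1/√18 = 0.235702
98% ⇒ z* = 2.326; margin = 2.326·0.235702 = 0.548243
CI on z-scale: (-0.088346, 1.008140)
Back-transform: tanh(-0.088346) = -0.088117, tanh(1.008140) = 0.764992

(-0.088, 0.765)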